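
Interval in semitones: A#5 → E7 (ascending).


Absolute semitone position = octave×12 + chromatic position
A#5: 5×12 + 10 = 70
E7: 7×12 + 4 = 88
Difference = 88 - 70 = 18
= 18 semitones


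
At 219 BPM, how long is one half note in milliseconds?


One quarter-note beat = 60000 / BPM = 60000 / 219 ms
Half note = 2 × quarter note
Duration = 2 × 60000 / 219 = 120000 / 219
= 547.9 ms


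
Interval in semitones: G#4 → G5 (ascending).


Step by step:
Absolute semitone position = octave×12 + chromatic position
G#4: 4×12 + 8 = 56
G5: 5×12 + 7 = 67
Difference = 67 - 56 = 11
= 11 semitones


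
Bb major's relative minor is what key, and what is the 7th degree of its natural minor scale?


The relative minor shares the major's key signature and starts on its 6th degree
6th degree = a major 6th above the tonic; a major 6th above Bb is G
→ relative minor of Bb major is G minor
G natural minor scale: G A Bb C D Eb F
= G minor; 7th degree = F


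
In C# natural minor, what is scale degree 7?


Step by step:
Natural minor scale pattern: W-H-W-W-H-W-W (2-1-2-2-1-2-2 semitones)
Starting from C#:
  C# + 2 semitones → D#
  D# + 1 semitone → E
  E + 2 semitones → F#
  F# + 2 semitones → G#
  G# + 1 semitone → A
  A + 2 semitones → B
  B + 2 semitones → C#
Scale: C# D# E F# G# A B
Degree 7 = B


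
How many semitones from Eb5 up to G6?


Working:
Absolute semitone position = octave×12 + chromatic position
Eb5: 5×12 + 3 = 63
G6: 6×12 + 7 = 79
Difference = 79 - 63 = 16
= 16 semitones


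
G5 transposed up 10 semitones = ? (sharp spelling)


Working:
G5: chromatic position 7 in octave 5 → absolute = 5×12 + 7 = 67
Transpose up 10: 67 + 10 = 77
77 = 6×12 + 5 → F in octave 6
Result = F6


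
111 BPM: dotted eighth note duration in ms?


One quarter-note beat = 60000 / BPM = 60000 / 111 ms
Dotted eighth note = 3/4 × quarter note
Duration = 3/4 × 60000 / 111 = 45000 / 111
= 405.4 ms


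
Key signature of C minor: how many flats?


Let's work it out.
Flat minor keys: A(0), D(1), G(2), C(3), F(4), Bb(5), Eb(6), Ab(7)
C minor has 3 flats
Order of flats: Bb Eb Ab Db Gb Cb Fb → first 3: Bb, Eb, Ab
= 3 flats


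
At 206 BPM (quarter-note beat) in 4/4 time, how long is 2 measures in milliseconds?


Quarter-note beat duration = 60000 / 206 ms
Beats per measure (4/4) = 4
One measure = 4 × 60000 / 206 = 240000 / 206 ms
2 measures = 2 × 240000 / 206 = 480000 / 206
= 2330.1 ms


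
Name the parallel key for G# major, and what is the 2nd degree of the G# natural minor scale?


Parallel keys share the same tonic but differ in mode
G# major → parallel is G# minor
G# natural minor scale: G# A# B C# D# E F#
= G# minor; 2nd degree = A#


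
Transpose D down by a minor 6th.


minor 6th: 6 letter names, 8 semitones
Letter: D - 5 → F
Pitch: D - 8 semitones, spelled as an F → F#
= F#


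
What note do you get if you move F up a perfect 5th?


perfect 5th: 5 letter names, 7 semitones
Letter: F + 4 → C
Pitch: F + 7 semitones, spelled as a C → C
= C


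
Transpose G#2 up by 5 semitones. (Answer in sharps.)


Solution.
G#2: chromatic position 8 in octave 2 → absolute = 2×12 + 8 = 32
Transpose up 5: 32 + 5 = 37
37 = 3×12 + 1 → C# in octave 3
Result = C#3


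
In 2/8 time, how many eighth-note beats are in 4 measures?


Step by step:
Time signature 2/8: the bottom number 8 means the eighth note gets one count
The top number 2 means 2 eighth-note beats per measure
Total = 2 × 4 measures
= 8 eighth-note beats


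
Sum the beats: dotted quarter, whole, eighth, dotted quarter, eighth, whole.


Beat values:
  dotted quarter = 1.5 beats
  whole = 4 beats
  eighth = 0.5 beats
  dotted quarter = 1.5 beats
  eighth = 0.5 beats
  whole = 4 beats
Sum = 1.5 + 4 + 0.5 + 1.5 + 0.5 + 4
= 12 beats


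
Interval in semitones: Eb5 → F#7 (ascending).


Absolute semitone position = octave×12 + chromatic position
Eb5: 5×12 + 3 = 63
F#7: 7×12 + 6 = 90
Difference = 90 - 63 = 27
= 27 semitones


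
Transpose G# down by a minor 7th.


Step by step:
minor 7th: 7 letter names, 10 semitones
Letter: G - 6 → A
Pitch: G# - 10 semitones, spelled as an A → A#
= A#


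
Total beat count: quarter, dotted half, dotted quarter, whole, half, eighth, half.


Working:
Beat values:
  quarter = 1 beat
  dotted half = 3 beats
  dotted quarter = 1.5 beats
  whole = 4 beats
  half = 2 beats
  eighth = 0.5 beats
  half = 2 beats
Sum = 1 + 3 + 1.5 + 4 + 2 + 0.5 + 2
= 14 beats


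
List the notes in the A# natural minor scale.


Solution.
Natural minor scale pattern: W-H-W-W-H-W-W (2-1-2-2-1-2-2 semitones)
Starting from A#:
  A# + 2 semitones → B#
  B# + 1 semitone → C#
  C# + 2 semitones → D#
  D# + 2 semitones → E#
  E# + 1 semitone → F#
  F# + 2 semitones → G#
  G# + 2 semitones → A#
Scale = A# B# C# D# E# F# G#


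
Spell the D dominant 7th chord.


Solution.
Dominant 7th chord = root + major 3rd + perfect 5th + minor 7th
Seventh chords stack in thirds, so the letter names are D-F-A-C
Root: D
Major 3rd above D: F#
Perfect 5th above D: A
Minor 7th above D: C
Chord = D F# A C


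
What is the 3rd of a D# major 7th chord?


Working:
Major 7th chord = root + major 3rd + perfect 5th + major 7th
Seventh chords stack in thirds, so the letter names are D-F-A-C
Root: D#
Major 3rd above D#: F##
Perfect 5th above D#: A#
Major 7th above D#: C##
The 3rd = F##


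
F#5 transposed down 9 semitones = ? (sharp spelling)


Solution.
F#5: chromatic position 6 in octave 5 → absolute = 5×12 + 6 = 66
Transpose down 9: 66 - 9 = 57
57 = 4×12 + 9 → A in octave 4
Result = A4


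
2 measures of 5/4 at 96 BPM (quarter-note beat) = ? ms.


Step by step:
Quarter-note beat duration = 60000 / 96 ms
Beats per measure (5/4) = 5
One measure = 5 × 60000 / 96 = 300000 / 96 ms
2 measures = 2 × 300000 / 96 = 600000 / 96
= 6250.0 ms


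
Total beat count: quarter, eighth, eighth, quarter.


Step by step:
Beat values:
  quarter = 1 beat
  eighth = 0.5 beats
  eighth = 0.5 beats
  quarter = 1 beat
Sum = 1 + 0.5 + 0.5 + 1
= 3 beats


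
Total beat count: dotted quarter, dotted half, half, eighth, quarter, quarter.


Working:
Beat values:
  dotted quarter = 1.5 beats
  dotted half = 3 beats
  half = 2 beats
  eighth = 0.5 beats
  quarter = 1 beat
  quarter = 1 beat
Sum = 1.5 + 3 + 2 + 0.5 + 1 + 1
= 9 beats


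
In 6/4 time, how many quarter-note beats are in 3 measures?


Reasoning:
Time signature 6/4: the bottom number 4 means the quarter note gets one count
The top number 6 means 6 quarter-note beats per measure
Total = 6 × 3 measures
= 18 quarter-note beats


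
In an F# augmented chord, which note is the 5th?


Solution.
Augmented triad = root + major 3rd (4 semitones) + augmented 5th (8 semitones)
A triad on F# stacks thirds, so the chord tones use letter names F-A-C
Root: F#
Major 3rd above F#: A#
Augmented 5th above F#: C##
The 5th = C##


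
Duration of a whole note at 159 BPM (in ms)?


One quarter-note beat = 60000 / BPM = 60000 / 159 ms
Whole note = 4 × quarter note
Duration = 4 × 60000 / 159 = 240000 / 159
= 1509.4 ms


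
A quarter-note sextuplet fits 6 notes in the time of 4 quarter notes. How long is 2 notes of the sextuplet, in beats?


Solution.
Sextuplet: 6 notes occupy the space of 4 quarter notes
Space = 4 × 1 = 4 beats
Each sextuplet note = 4 / 6 = 2/3 beats
2 notes = 2 × 2/3 = 4/3
= 4/3 beats


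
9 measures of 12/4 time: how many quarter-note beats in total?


Step by step:
Time signature 12/4: the bottom number 4 means the quarter note gets one count
The top number 12 means 12 quarter-note beats per measure
Total = 12 × 9 measures
= 108 quarter-note beats


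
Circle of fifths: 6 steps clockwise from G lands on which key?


Solution.
Each clockwise step on the circle of fifths moves up a perfect 5th
From G: G → D → A → E → B → F#/Gb → Db
= Db


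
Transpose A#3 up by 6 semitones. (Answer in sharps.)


Step by step:
A#3: chromatic position 10 in octave 3 → absolute = 3×12 + 10 = 46
Transpose up 6: 46 + 6 = 52
52 = 4×12 + 4 → E in octave 4
Result = E4


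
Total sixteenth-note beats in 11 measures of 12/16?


Solution.
Time signature 12/16: the bottom number 16 means the sixteenth note gets one count
The top number 12 means 12 sixteenth-note beats per measure
Total = 12 × 11 measures
= 132 sixteenth-note beats


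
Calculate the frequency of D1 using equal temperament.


f = 440 × 2^(n/12) where n = semitones from A4
D1: -43 semitones from A4
f = 440 × 2^(-43/12)
f = 36.71 Hz


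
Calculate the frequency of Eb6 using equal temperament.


Let's work it out.
f = 440 × 2^(n/12) where n = semitones from A4
Eb6: 18 semitones from A4
f = 440 × 2^(18/12)
f = 1244.51 Hz


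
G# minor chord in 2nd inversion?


Solution.
Root position: G# B D#
2nd inversion: move root and 3rd up an octave
Bass note: D#
Notes (bottom to top) = D# G# B


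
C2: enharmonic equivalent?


Let's work it out.
Enharmonic notes sound the same pitch but are spelled with different letter names
C and Dbb name the same pitch class
= Dbb2


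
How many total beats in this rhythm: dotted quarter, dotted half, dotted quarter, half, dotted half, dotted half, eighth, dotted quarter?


Beat values:
  dotted quarter = 1.5 beats
  dotted half = 3 beats
  dotted quarter = 1.5 beats
  half = 2 beats
  dotted half = 3 beats
  dotted half = 3 beats
  eighth = 0.5 beats
  dotted quarter = 1.5 beats
Sum = 1.5 + 3 + 1.5 + 2 + 3 + 3 + 0.5 + 1.5
= 16 beats


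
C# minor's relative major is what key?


Solution.
The relative major shares the key signature and is a minor 3rd above the minor tonic
A minor 3rd above C# is E
→ relative major of C# minor is E major
= E major


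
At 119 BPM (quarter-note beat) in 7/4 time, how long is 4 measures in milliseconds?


Let's work it out.
Quarter-note beat duration = 60000 / 119 ms
Beats per measure (7/4) = 7
One measure = 7 × 60000 / 119 = 420000 / 119 ms
4 measures = 4 × 420000 / 119 = 1680000 / 119
= 14117.6 ms


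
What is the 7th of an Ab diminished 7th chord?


Diminished 7th chord = root + minor 3rd + diminished 5th + diminished 7th
Seventh chords stack in thirds, so the letter names are A-C-E-G
Root: Ab
Minor 3rd above Ab: Cb
Diminished 5th above Ab: Ebb
Diminished 7th above Ab: Gbb
The 7th = Gbb


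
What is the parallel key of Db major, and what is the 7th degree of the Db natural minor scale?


Let's work it out.
Parallel keys share the same tonic but differ in mode
Db major → parallel is Db minor
Db natural minor scale: Db Eb Fb Gb Ab Bbb Cb
= Db minor; 7th degree = Cb


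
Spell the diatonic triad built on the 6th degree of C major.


Solution.
C major scale: C D E F G A B
Diatonic triad on degree 6 stacks scale notes 6, 1, 3: A C E
A→C = 3 semitones; A→E = 7 semitones → minor triad
= A C E (minor)


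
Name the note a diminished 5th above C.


Solution.
A 5th spans 5 letter names, so from C we land on G
A diminished 5th = 6 semitones above C
Spell G at that pitch: Gb
= Gb


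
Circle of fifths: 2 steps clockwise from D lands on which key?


Let's work it out.
Each clockwise step on the circle of fifths moves up a perfect 5th
From D: D → A → E
= E


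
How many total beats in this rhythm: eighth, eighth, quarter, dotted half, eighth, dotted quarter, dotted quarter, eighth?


Step by step:
Beat values:
  eighth = 0.5 beats
  eighth = 0.5 beats
  quarter = 1 beat
  dotted half = 3 beats
  eighth = 0.5 beats
  dotted quarter = 1.5 beats
  dotted quarter = 1.5 beats
  eighth = 0.5 beats
Sum = 0.5 + 0.5 + 1 + 3 + 0.5 + 1.5 + 1.5 + 0.5
= 9 beats


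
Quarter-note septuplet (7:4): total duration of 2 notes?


Septuplet: 7 notes occupy the space of 4 quarter notes
Space = 4 × 1 = 4 beats
Each septuplet note = 4 / 7 = 4/7 beats
2 notes = 2 × 4/7 = 8/7
= 8/7 beats


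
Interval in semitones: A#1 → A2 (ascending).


Let's work it out.
Absolute semitone position = octave×12 + chromatic position
A#1: 1×12 + 10 = 22
A2: 2×12 + 9 = 33
Difference = 33 - 22 = 11
= 11 semitones


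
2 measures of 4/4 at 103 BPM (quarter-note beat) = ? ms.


Quarter-note beat duration = 60000 / 103 ms
Beats per measure (4/4) = 4
One measure = 4 × 60000 / 103 = 240000 / 103 ms
2 measures = 2 × 240000 / 103 = 480000 / 103
= 4660.2 ms


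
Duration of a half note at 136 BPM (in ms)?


Solution.
One quarter-note beat = 60000 / BPM = 60000 / 136 ms
Half note = 2 × quarter note
Duration = 2 × 60000 / 136 = 120000 / 136
= 882.4 ms


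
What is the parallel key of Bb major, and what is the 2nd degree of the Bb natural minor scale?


Parallel keys share the same tonic but differ in mode
Bb major → parallel is Bb minor
Bb natural minor scale: Bb C Db Eb F Gb Ab
= Bb minor; 2nd degree = C


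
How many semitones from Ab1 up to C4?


Absolute semitone position = octave×12 + chromatic position
Ab1: 1×12 + 8 = 20
C4: 4×12 + 0 = 48
Difference = 48 - 20 = 28
= 28 semitones


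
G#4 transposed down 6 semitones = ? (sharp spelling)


G#4: chromatic position 8 in octave 4 → absolute = 4×12 + 8 = 56
Transpose down 6: 56 - 6 = 50
50 = 4×12 + 2 → D in octave 4
Result = D4


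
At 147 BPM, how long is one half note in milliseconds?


Step by step:
One quarter-note beat = 60000 / BPM = 60000 / 147 ms
Half note = 2 × quarter note
Duration = 2 × 60000 / 147 = 120000 / 147
= 816.3 ms


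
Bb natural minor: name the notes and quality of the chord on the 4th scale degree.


Working:
Bb natural minor scale: Bb C Db Eb F Gb Ab
Diatonic triad on degree 4 stacks scale notes 4, 6, 1: Eb Gb Bb
Eb→Gb = 3 semitones; Eb→Bb = 7 semitones → minor triad
= Eb Gb Bb (minor)


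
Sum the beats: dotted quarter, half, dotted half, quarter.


Solution.
Beat values:
  dotted quarter = 1.5 beats
  half = 2 beats
  dotted half = 3 beats
  quarter = 1 beat
Sum = 1.5 + 2 + 3 + 1
= 7.5 beats


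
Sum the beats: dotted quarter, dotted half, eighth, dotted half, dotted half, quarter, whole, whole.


Working:
Beat values:
  dotted quarter = 1.5 beats
  dotted half = 3 beats
  eighth = 0.5 beats
  dotted half = 3 beats
  dotted half = 3 beats
  quarter = 1 beat
  whole = 4 beats
  whole = 4 beats
Sum = 1.5 + 3 + 0.5 + 3 + 3 + 1 + 4 + 4
= 20 beats


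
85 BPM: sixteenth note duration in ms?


Reasoning:
One quarter-note beat = 60000 / BPM = 60000 / 85 ms
Sixteenth note = 1/4 × quarter note
Duration = 1/4 × 60000 / 85 = 15000 / 85
= 176.5 ms


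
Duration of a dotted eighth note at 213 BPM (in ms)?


Let's work it out.
One quarter-note beat = 60000 / BPM = 60000 / 213 ms
Dotted eighth note = 3/4 × quarter note
Duration = 3/4 × 60000 / 213 = 45000 / 213
= 211.3 ms


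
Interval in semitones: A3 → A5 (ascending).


Reasoning:
Absolute semitone position = octave×12 + chromatic position
A3: 3×12 + 9 = 45
A5: 5×12 + 9 = 69
Difference = 69 - 45 = 24
= 24 semitones


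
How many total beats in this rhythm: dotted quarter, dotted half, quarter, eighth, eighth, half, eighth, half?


Let's work it out.
Beat values:
  dotted quarter = 1.5 beats
  dotted half = 3 beats
  quarter = 1 beat
  eighth = 0.5 beats
  eighth = 0.5 beats
  half = 2 beats
  eighth = 0.5 beats
  half = 2 beats
Sum = 1.5 + 3 + 1 + 0.5 + 0.5 + 2 + 0.5 + 2
= 11 beats


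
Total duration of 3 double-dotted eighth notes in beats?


Solution.
Base eighth note = 1/2 beats
Dot 1 adds half the previous value: +1/4
Dot 2 adds half the previous value: +1/8
One double-dotted eighth = 1/2 + 1/4 + 1/8 = 7/8
3 of them = 3 × 7/8 = 21/8
= 21/8 beats


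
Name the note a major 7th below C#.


A 7th spans 7 letter names, so from C we land on D
A major 7th = 11 semitones below C#
Spell D at that pitch: D
= D


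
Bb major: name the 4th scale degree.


Solution.
Major scale pattern: W-W-H-W-W-W-H (2-2-1-2-2-2-1 semitones)
Starting from Bb:
  Bb + 2 semitones → C
  C + 2 semitones → D
  D + 1 semitone → Eb
  Eb + 2 semitones → F
  F + 2 semitones → G
  G + 2 semitones → A
  A + 1 semitone → Bb
Scale: Bb C D Eb F G A
Degree 4 = Eb


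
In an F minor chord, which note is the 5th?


Let's work it out.
Minor triad = root + minor 3rd (3 semitones) + perfect 5th (7 semitones)
A triad on F stacks thirds, so the chord tones use letter names F-A-C
Root: F
Minor 3rd above F: Ab
Perfect 5th above F: C
The 5th = C


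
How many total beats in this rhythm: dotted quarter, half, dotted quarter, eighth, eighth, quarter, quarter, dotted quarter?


Beat values:
  dotted quarter = 1.5 beats
  half = 2 beats
  dotted quarter = 1.5 beats
  eighth = 0.5 beats
  eighth = 0.5 beats
  quarter = 1 beat
  quarter = 1 beat
  dotted quarter = 1.5 beats
Sum = 1.5 + 2 + 1.5 + 0.5 + 0.5 + 1 + 1 + 1.5
= 9.5 beats


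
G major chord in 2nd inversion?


Root position: G B D
2nd inversion: move root and 3rd up an octave
Bass note: D
Notes (bottom to top) = D G B


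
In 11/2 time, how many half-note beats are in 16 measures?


Reasoning:
Time signature 11/2: the bottom number 2 means the half note gets one count
The top number 11 means 11 half-note beats per measure
Total = 11 × 16 measures
= 176 half-note beats


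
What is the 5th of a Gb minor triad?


Solution.
Minor triad = root + minor 3rd (3 semitones) + perfect 5th (7 semitones)
A triad on Gb stacks thirds, so the chord tones use letter names G-B-D
Root: Gb
Minor 3rd above Gb: Bbb
Perfect 5th above Gb: Db
The 5th = Db


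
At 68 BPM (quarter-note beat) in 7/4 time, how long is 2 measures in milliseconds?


Quarter-note beat duration = 60000 / 68 ms
Beats per measure (7/4) = 7
One measure = 7 × 60000 / 68 = 420000 / 68 ms
2 measures = 2 × 420000 / 68 = 840000 / 68
= 12352.9 ms


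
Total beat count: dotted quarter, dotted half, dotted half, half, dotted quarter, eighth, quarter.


Step by step:
Beat values:
  dotted quarter = 1.5 beats
  dotted half = 3 beats
  dotted half = 3 beats
  half = 2 beats
  dotted quarter = 1.5 beats
  eighth = 0.5 beats
  quarter = 1 beat
Sum = 1.5 + 3 + 3 + 2 + 1.5 + 0.5 + 1
= 12.5 beats


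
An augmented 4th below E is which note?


Step by step:
A 4th spans 4 letter names, so from E we land on B
An augmented 4th = 6 semitones below E
Spell B at that pitch: Bb
= Bb


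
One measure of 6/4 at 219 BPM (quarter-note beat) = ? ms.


Quarter-note beat duration = 60000 / 219 ms
Beats per measure (6/4) = 6
One measure = 6 × 60000 / 219 = 360000 / 219 ms
= 1643.8 ms


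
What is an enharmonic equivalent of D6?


Working:
Enharmonic notes sound the same pitch but are spelled with different letter names
D and C## name the same pitch class
= C##6


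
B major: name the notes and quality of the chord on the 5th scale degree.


B major scale: B C# D# E F# G# A#
Diatonic triad on degree 5 stacks scale notes 5, 7, 2: F# A# C#
F#→A# = 4 semitones; F#→C# = 7 semitones → major triad
= F# A# C# (major)


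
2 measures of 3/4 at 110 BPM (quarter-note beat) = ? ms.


Step by step:
Quarter-note beat duration = 60000 / 110 ms
Beats per measure (3/4) = 3
One measure = 3 × 60000 / 110 = 180000 / 110 ms
2 measures = 2 × 180000 / 110 = 360000 / 110
= 3272.7 ms


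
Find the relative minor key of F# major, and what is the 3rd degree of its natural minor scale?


The relative minor shares the major's key signature and starts on its 6th degree
6th degree = a major 6th above the tonic; a major 6th above F# is D#
→ relative minor of F# major is D# minor
D# natural minor scale: D# E# F# G# A# B C#
= D# minor; 3rd degree = F#


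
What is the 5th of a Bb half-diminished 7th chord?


Let's work it out.
Half-diminished 7th chord = root + minor 3rd + diminished 5th + minor 7th
Seventh chords stack in thirds, so the letter names are B-D-F-A
Root: Bb
Minor 3rd above Bb: Db
Diminished 5th above Bb: Fb
Minor 7th above Bb: Ab
The 5th = Fb


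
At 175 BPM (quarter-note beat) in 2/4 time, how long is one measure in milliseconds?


Working:
Quarter-note beat duration = 60000 / 175 ms
Beats per measure (2/4) = 2
One measure = 2 × 60000 / 175 = 120000 / 175 ms
= 685.7 ms


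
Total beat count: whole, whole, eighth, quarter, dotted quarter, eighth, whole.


Reasoning:
Beat values:
  whole = 4 beats
  whole = 4 beats
  eighth = 0.5 beats
  quarter = 1 beat
  dotted quarter = 1.5 beats
  eighth = 0.5 beats
  whole = 4 beats
Sum = 4 + 4 + 0.5 + 1 + 1.5 + 0.5 + 4
= 15.5 beats


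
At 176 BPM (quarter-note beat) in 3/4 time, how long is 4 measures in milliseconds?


Let's work it out.
Quarter-note beat duration = 60000 / 176 ms
Beats per measure (3/4) = 3
One measure = 3 × 60000 / 176 = 180000 / 176 ms
4 measures = 4 × 180000 / 176 = 720000 / 176
= 4090.9 ms


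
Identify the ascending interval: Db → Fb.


Solution.
Letter names: D → F spans 3 letter names → a 3rd
Semitones: Db → Fb = 3 half-steps
A 3rd of 3 semitones is a minor 3rd
= minor 3rd


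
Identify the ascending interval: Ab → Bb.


Reasoning:
Letter names: A → B spans 2 letter names → a 2nd
Semitones: Ab → Bb = 2 half-steps
A 2nd of 2 semitones is a major 2nd
= major 2nd


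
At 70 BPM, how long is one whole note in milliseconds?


One quarter-note beat = 60000 / BPM = 60000 / 70 ms
Whole note = 4 × quarter note
Duration = 4 × 60000 / 70 = 240000 / 70
= 3428.6 ms


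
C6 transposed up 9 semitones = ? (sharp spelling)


C6: chromatic position 0 in octave 6 → absolute = 6×12 + 0 = 72
Transpose up 9: 72 + 9 = 81
81 = 6×12 + 9 → A in octave 6
Result = A6


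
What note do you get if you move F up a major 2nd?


Step by step:
major 2nd: 2 letter names, 2 semitones
Letter: F + 1 → G
Pitch: F + 2 semitones, spelled as a G → G
= G


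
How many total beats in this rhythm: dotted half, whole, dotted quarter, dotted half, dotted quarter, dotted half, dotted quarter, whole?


Beat values:
  dotted half = 3 beats
  whole = 4 beats
  dotted quarter = 1.5 beats
  dotted half = 3 beats
  dotted quarter = 1.5 beats
  dotted half = 3 beats
  dotted quarter = 1.5 beats
  whole = 4 beats
Sum = 3 + 4 + 1.5 + 3 + 1.5 + 3 + 1.5 + 4
= 21.5 beats


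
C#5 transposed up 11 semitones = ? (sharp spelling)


Solution.
C#5: chromatic position 1 in octave 5 → absolute = 5×12 + 1 = 61
Transpose up 11: 61 + 11 = 72
72 = 6×12 + 0 → C in octave 6
Result = C6


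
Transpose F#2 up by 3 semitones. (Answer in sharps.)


Working:
F#2: chromatic position 6 in octave 2 → absolute = 2×12 + 6 = 30
Transpose up 3: 30 + 3 = 33
33 = 2×12 + 9 → A in octave 2
Result = A2


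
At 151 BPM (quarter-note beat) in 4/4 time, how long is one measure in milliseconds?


Step by step:
Quarter-note beat duration = 60000 / 151 ms
Beats per measure (4/4) = 4
One measure = 4 × 60000 / 151 = 240000 / 151 ms
= 1589.4 ms


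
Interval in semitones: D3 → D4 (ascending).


Absolute semitone position = octave×12 + chromatic position
D3: 3×12 + 2 = 38
D4: 4×12 + 2 = 50
Difference = 50 - 38 = 12
= 12 semitones


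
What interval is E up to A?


Working:
Letter names: E → A spans 4 letter names → a 4th
Semitones: E → A = 5 half-steps
A 4th of 5 semitones is a perfect 4th
= perfect 4th


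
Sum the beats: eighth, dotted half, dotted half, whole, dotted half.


Beat values:
  eighth = 0.5 beats
  dotted half = 3 beats
  dotted half = 3 beats
  whole = 4 beats
  dotted half = 3 beats
Sum = 0.5 + 3 + 3 + 4 + 3
= 13.5 beats


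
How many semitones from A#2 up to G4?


Absolute semitone position = octave×12 + chromatic position
A#2: 2×12 + 10 = 34
G4: 4×12 + 7 = 55
Difference = 55 - 34 = 21
= 21 semitones


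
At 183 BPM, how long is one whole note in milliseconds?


Working:
One quarter-note beat = 60000 / BPM = 60000 / 183 ms
Whole note = 4 × quarter note
Duration = 4 × 60000 / 183 = 240000 / 183
= 1311.5 ms


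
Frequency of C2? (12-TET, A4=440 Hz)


Let's work it out.
f = 440 × 2^(n/12) where n = semitones from A4
C2: -33 semitones from A4
f = 440 × 2^(-33/12)
f = 65.41 Hz


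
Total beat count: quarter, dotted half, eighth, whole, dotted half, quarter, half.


Working:
Beat values:
  quarter = 1 beat
  dotted half = 3 beats
  eighth = 0.5 beats
  whole = 4 beats
  dotted half = 3 beats
  quarter = 1 beat
  half = 2 beats
Sum = 1 + 3 + 0.5 + 4 + 3 + 1 + 2
= 14.5 beats


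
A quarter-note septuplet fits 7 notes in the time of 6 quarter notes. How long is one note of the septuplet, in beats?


Reasoning:
Septuplet: 7 notes occupy the space of 6 quarter notes
Space = 6 × 1 = 6 beats
Each septuplet note = 6 / 7 = 6/7 beats
= 6/7 beats


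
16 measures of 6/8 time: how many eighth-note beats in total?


Time signature 6/8: the bottom number 8 means the eighth note gets one count
The top number 6 means 6 eighth-note beats per measure
Total = 6 × 16 measures
= 96 eighth-note beats


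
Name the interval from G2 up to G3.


Letter names: G → G spans 8 letter names → an octave
Semitones: G2 → G3 = 12 half-steps
An octave of 12 semitones is a perfect octave
= perfect octave


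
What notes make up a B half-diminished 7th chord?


Working:
Half-diminished 7th chord = root + minor 3rd + diminished 5th + minor 7th
Seventh chords stack in thirds, so the letter names are B-D-F-A
Root: B
Minor 3rd above B: D
Diminished 5th above B: F
Minor 7th above B: A
Chord = B D F A


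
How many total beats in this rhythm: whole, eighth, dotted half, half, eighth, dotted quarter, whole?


Let's work it out.
Beat values:
  whole = 4 beats
  eighth = 0.5 beats
  dotted half = 3 beats
  half = 2 beats
  eighth = 0.5 beats
  dotted quarter = 1.5 beats
  whole = 4 beats
Sum = 4 + 0.5 + 3 + 2 + 0.5 + 1.5 + 4
= 15.5 beats


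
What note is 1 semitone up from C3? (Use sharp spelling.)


Reasoning:
C3: chromatic position 0 in octave 3 → absolute = 3×12 + 0 = 36
Transpose up 1: 36 + 1 = 37
37 = 3×12 + 1 → C# in octave 3
Result = C#3


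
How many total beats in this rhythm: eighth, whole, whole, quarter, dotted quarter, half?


Beat values:
  eighth = 0.5 beats
  whole = 4 beats
  whole = 4 beats
  quarter = 1 beat
  dotted quarter = 1.5 beats
  half = 2 beats
Sum = 0.5 + 4 + 4 + 1 + 1.5 + 2
= 13 beats


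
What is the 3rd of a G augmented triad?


Reasoning:
Augmented triad = root + major 3rd (4 semitones) + augmented 5th (8 semitones)
A triad on G stacks thirds, so the chord tones use letter names G-B-D
Root: G
Major 3rd above G: B
Augmented 5th above G: D#
The 3rd = B


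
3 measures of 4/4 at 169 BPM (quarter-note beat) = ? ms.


Step by step:
Quarter-note beat duration = 60000 / 169 ms
Beats per measure (4/4) = 4
One measure = 4 × 60000 / 169 = 240000 / 169 ms
3 measures = 3 × 240000 / 169 = 720000 / 169
= 4260.4 ms


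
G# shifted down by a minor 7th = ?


Reasoning:
minor 7th: 7 letter names, 10 semitones
Letter: G - 6 → A
Pitch: G# - 10 semitones, spelled as an A → A#
= A#


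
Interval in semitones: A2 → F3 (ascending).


Solution.
Absolute semitone position = octave×12 + chromatic position
A2: 2×12 + 9 = 33
F3: 3×12 + 5 = 41
Difference = 41 - 33 = 8
= 8 semitones


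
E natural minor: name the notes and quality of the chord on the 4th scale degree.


E natural minor scale: E F# G A B C D
Diatonic triad on degree 4 stacks scale notes 4, 6, 1: A C E
A→C = 3 semitones; A→E = 7 semitones → minor triad
= A C E (minor)


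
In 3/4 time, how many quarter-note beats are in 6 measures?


Solution.
Time signature 3/4: the bottom number 4 means the quarter note gets one count
The top number 3 means 3 quarter-note beats per measure
Total = 3 × 6 measures
= 18 quarter-note beats


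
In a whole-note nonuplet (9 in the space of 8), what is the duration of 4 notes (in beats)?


Step by step:
Nonuplet: 9 notes occupy the space of 8 whole notes
Space = 8 × 4 = 32 beats
Each nonuplet note = 32 / 9 = 32/9 beats
4 notes = 4 × 32/9 = 128/9
= 128/9 beats


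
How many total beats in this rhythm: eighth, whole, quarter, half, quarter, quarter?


Beat values:
  eighth = 0.5 beats
  whole = 4 beats
  quarter = 1 beat
  half = 2 beats
  quarter = 1 beat
  quarter = 1 beat
Sum = 0.5 + 4 + 1 + 2 + 1 + 1
= 9.5 beats


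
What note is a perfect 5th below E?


A 5th spans 5 letter names, so from E we land on A
A perfect 5th = 7 semitones below E
Spell A at that pitch: A
= A


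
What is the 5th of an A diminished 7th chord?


Let's work it out.
Diminished 7th chord = root + minor 3rd + diminished 5th + diminished 7th
Seventh chords stack in thirds, so the letter names are A-C-E-G
Root: A
Minor 3rd above A: C
Diminished 5th above A: Eb
Diminished 7th above A: Gb
The 5th = Eb


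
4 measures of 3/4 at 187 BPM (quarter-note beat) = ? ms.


Working:
Quarter-note beat duration = 60000 / 187 ms
Beats per measure (3/4) = 3
One measure = 3 × 60000 / 187 = 180000 / 187 ms
4 measures = 4 × 180000 / 187 = 720000 / 187
= 3850.3 ms


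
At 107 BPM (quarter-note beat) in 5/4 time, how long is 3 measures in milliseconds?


Solution.
Quarter-note beat duration = 60000 / 107 ms
Beats per measure (5/4) = 5
One measure = 5 × 60000 / 107 = 300000 / 107 ms
3 measures = 3 × 300000 / 107 = 900000 / 107
= 8411.2 ms


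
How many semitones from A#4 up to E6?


Solution.
Absolute semitone position = octave×12 + chromatic position
A#4: 4×12 + 10 = 58
E6: 6×12 + 4 = 76
Difference = 76 - 58 = 18
= 18 semitones


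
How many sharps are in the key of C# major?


Reasoning:
Sharp major keys follow the circle of fifths: C(0), G(1), D(2), A(3), E(4), B(5), F#(6), C#(7)
C# major has 7 sharps
Order of sharps: F# C# G# D# A# E# B# → first 7: F#, C#, G#, D#, A#, E#, B#
= 7 sharps


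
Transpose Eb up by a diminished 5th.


Reasoning:
diminished 5th: 5 letter names, 6 semitones
Letter: E + 4 → B
Pitch: Eb + 6 semitones, spelled as a B → Bbb
= Bbb


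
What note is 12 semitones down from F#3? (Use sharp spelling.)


Reasoning:
F#3: chromatic position 6 in octave 3 → absolute = 3×12 + 6 = 42
Transpose down 12: 42 - 12 = 30
30 = 2×12 + 6 → F# in octave 2
Result = F#2


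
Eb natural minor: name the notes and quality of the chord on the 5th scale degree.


Reasoning:
Eb natural minor scale: Eb F Gb Ab Bb Cb Db
Diatonic triad on degree 5 stacks scale notes 5, 7, 2: Bb Db F
Bb→Db = 3 semitones; Bb→F = 7 semitones → minor triad
= Bb Db F (minor)


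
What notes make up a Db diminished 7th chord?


Let's work it out.
Diminished 7th chord = root + minor 3rd + diminished 5th + diminished 7th
Seventh chords stack in thirds, so the letter names are D-F-A-C
Root: Db
Minor 3rd above Db: Fb
Diminished 5th above Db: Abb
Diminished 7th above Db: Cbb
Chord = Db Fb Abb Cbb


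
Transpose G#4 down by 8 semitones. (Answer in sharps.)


Working:
G#4: chromatic position 8 in octave 4 → absolute = 4×12 + 8 = 56
Transpose down 8: 56 - 8 = 48
48 = 4×12 + 0 → C in octave 4
Result = C4


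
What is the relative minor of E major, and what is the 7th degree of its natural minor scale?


Step by step:
The relative minor shares the major's key signature and starts on its 6th degree
6th degree = a major 6th above the tonic; a major 6th above E is C#
→ relative minor of E major is C# minor
C# natural minor scale: C# D# E F# G# A B
= C# minor; 7th degree = B


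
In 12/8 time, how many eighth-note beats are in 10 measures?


Solution.
Time signature 12/8: the bottom number 8 means the eighth note gets one count
The top number 12 means 12 eighth-note beats per measure
Total = 12 × 10 measures
= 120 eighth-note beats


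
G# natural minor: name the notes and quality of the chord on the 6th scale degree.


Working:
G# natural minor scale: G# A# B C# D# E F#
Diatonic triad on degree 6 stacks scale notes 6, 1, 3: E G# B
E→G# = 4 semitones; E→B = 7 semitones → major triad
= E G# B (major)


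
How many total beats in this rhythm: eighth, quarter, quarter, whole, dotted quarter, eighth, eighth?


Beat values:
  eighth = 0.5 beats
  quarter = 1 beat
  quarter = 1 beat
  whole = 4 beats
  dotted quarter = 1.5 beats
  eighth = 0.5 beats
  eighth = 0.5 beats
Sum = 0.5 + 1 + 1 + 4 + 1.5 + 0.5 + 0.5
= 9 beats


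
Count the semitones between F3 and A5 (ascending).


Working:
Absolute semitone position = octave×12 + chromatic position
F3: 3×12 + 5 = 41
A5: 5×12 + 9 = 69
Difference = 69 - 41 = 28
= 28 semitones


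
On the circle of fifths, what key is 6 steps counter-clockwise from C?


Each counter-clockwise step moves down a perfect 5th (= up a perfect 4th)
From C: C → F → Bb → Eb → Ab → Db → F#/Gb
= F#/Gb


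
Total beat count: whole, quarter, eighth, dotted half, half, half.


Solution.
Beat values:
  whole = 4 beats
  quarter = 1 beat
  eighth = 0.5 beats
  dotted half = 3 beats
  half = 2 beats
  half = 2 beats
Sum = 4 + 1 + 0.5 + 3 + 2 + 2
= 12.5 beats


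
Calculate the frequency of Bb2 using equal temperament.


f = 440 × 2^(n/12) where n = semitones from A4
Bb2: -23 semitones from A4
f = 440 × 2^(-23/12)
f = 116.54 Hz


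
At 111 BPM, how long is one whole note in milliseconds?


One quarter-note beat = 60000 / BPM = 60000 / 111 ms
Whole note = 4 × quarter note
Duration = 4 × 60000 / 111 = 240000 / 111
= 2162.2 ms


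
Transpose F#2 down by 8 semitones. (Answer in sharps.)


Let's work it out.
F#2: chromatic position 6 in octave 2 → absolute = 2×12 + 6 = 30
Transpose down 8: 30 - 8 = 22
22 = 1×12 + 10 → A# in octave 1
Result = A#1


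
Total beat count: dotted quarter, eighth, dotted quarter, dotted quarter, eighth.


Reasoning:
Beat values:
  dotted quarter = 1.5 beats
  eighth = 0.5 beats
  dotted quarter = 1.5 beats
  dotted quarter = 1.5 beats
  eighth = 0.5 beats
Sum = 1.5 + 0.5 + 1.5 + 1.5 + 0.5
= 5.5 beats


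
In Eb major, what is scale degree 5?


Solution.
Major scale pattern: W-W-H-W-W-W-H (2-2-1-2-2-2-1 semitones)
Starting from Eb:
  Eb + 2 semitones → F
  F + 2 semitones → G
  G + 1 semitone → Ab
  Ab + 2 semitones → Bb
  Bb + 2 semitones → C
  C + 2 semitones → D
  D + 1 semitone → Eb
Scale: Eb F G Ab Bb C D
Degree 5 = Bb


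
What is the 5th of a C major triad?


Solution.
Major triad = root + major 3rd (4 semitones) + perfect 5th (7 semitones)
A triad on C stacks thirds, so the chord tones use letter names C-E-G
Root: C
Major 3rd above C: E
Perfect 5th above C: G
The 5th = G


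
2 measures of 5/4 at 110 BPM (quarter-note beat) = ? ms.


Quarter-note beat duration = 60000 / 110 ms
Beats per measure (5/4) = 5
One measure = 5 × 60000 / 110 = 300000 / 110 ms
2 measures = 2 × 300000 / 110 = 600000 / 110
= 5454.5 ms


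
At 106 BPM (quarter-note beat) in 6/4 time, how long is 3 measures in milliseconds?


Step by step:
Quarter-note beat duration = 60000 / 106 ms
Beats per measure (6/4) = 6
One measure = 6 × 60000 / 106 = 360000 / 106 ms
3 measures = 3 × 360000 / 106 = 1080000 / 106
= 10188.7 ms


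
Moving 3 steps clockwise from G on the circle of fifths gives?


Step by step:
Each clockwise step on the circle of fifths moves up a perfect 5th
From G: G → D → A → E
= E


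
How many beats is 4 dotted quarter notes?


Base quarter note = 1 beat
Dot 1 adds half the previous value: +1/2
One dotted quarter = 1 + 1/2 = 3/2
4 of them = 4 × 3/2 = 6
= 6 beats


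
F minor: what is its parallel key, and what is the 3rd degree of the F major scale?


Parallel keys share the same tonic but differ in mode
F minor → parallel is F major
F major scale: F G A Bb C D E
= F major; 3rd degree = A


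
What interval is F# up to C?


Letter names: F → C spans 5 letter names → a 5th
Semitones: F# → C = 6 half-steps
A 5th of 6 semitones is a diminished 5th
= diminished 5th


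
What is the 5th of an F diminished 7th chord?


Reasoning:
Diminished 7th chord = root + minor 3rd + diminished 5th + diminished 7th
Seventh chords stack in thirds, so the letter names are F-A-C-E
Root: F
Minor 3rd above F: Ab
Diminished 5th above F: Cb
Diminished 7th above F: Ebb
The 5th = Cb


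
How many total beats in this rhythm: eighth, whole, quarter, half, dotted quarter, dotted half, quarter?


Beat values:
  eighth = 0.5 beats
  whole = 4 beats
  quarter = 1 beat
  half = 2 beats
  dotted quarter = 1.5 beats
  dotted half = 3 beats
  quarter = 1 beat
Sum = 0.5 + 4 + 1 + 2 + 1.5 + 3 + 1
= 13 beats


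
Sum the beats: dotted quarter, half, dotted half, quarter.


Working:
Beat values:
  dotted quarter = 1.5 beats
  half = 2 beats
  dotted half = 3 beats
  quarter = 1 beat
Sum = 1.5 + 2 + 3 + 1
= 7.5 beats


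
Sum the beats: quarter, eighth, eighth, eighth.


Step by step:
Beat values:
  quarter = 1 beat
  eighth = 0.5 beats
  eighth = 0.5 beats
  eighth = 0.5 beats
Sum = 1 + 0.5 + 0.5 + 0.5
= 2.5 beats


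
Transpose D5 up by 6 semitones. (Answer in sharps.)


Reasoning:
D5: chromatic position 2 in octave 5 → absolute = 5×12 + 2 = 62
Transpose up 6: 62 + 6 = 68
68 = 5×12 + 8 → G# in octave 5
Result = G#5


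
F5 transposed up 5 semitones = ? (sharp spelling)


Working:
F5: chromatic position 5 in octave 5 → absolute = 5×12 + 5 = 65
Transpose up 5: 65 + 5 = 70
70 = 5×12 + 10 → A# in octave 5
Result = A#5


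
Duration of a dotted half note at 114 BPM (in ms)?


One quarter-note beat = 60000 / BPM = 60000 / 114 ms
Dotted half note = 3 × quarter note
Duration = 3 × 60000 / 114 = 180000 / 114
= 1578.9 ms


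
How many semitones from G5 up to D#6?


Working:
Absolute semitone position = octave×12 + chromatic position
G5: 5×12 + 7 = 67
D#6: 6×12 + 3 = 75
Difference = 75 - 67 = 8
= 8 semitones


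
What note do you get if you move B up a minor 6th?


Let's work it out.
minor 6th: 6 letter names, 8 semitones
Letter: B + 5 → G
Pitch: B + 8 semitones, spelled as a G → G
= G


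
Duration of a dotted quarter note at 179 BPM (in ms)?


Step by step:
One quarter-note beat = 60000 / BPM = 60000 / 179 ms
Dotted quarter note = 3/2 × quarter note
Duration = 3/2 × 60000 / 179 = 90000 / 179
= 502.8 ms


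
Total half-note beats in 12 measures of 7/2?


Time signature 7/2: the bottom number 2 means the half note gets one count
The top number 7 means 7 half-note beats per measure
Total = 7 × 12 measures
= 84 half-note beats


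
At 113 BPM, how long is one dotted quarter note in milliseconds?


Solution.
One quarter-note beat = 60000 / BPM = 60000 / 113 ms
Dotted quarter note = 3/2 × quarter note
Duration = 3/2 × 60000 / 113 = 90000 / 113
= 796.5 ms


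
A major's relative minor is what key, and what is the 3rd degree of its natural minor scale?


Step by step:
The relative minor shares the major's key signature and starts on its 6th degree
6th degree = a major 6th above the tonic; a major 6th above A is F#
→ relative minor of A major is F# minor
F# natural minor scale: F# G# A B C# D E
= F# minor; 3rd degree = A


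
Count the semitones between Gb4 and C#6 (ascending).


Let's work it out.
Absolute semitone position = octave×12 + chromatic position
Gb4: 4×12 + 6 = 54
C#6: 6×12 + 1 = 73
Difference = 73 - 54 = 19
= 19 semitones


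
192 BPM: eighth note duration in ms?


One quarter-note beat = 60000 / BPM = 60000 / 192 ms
Eighth note = 1/2 × quarter note
Duration = 1/2 × 60000 / 192 = 30000 / 192
= 156.2 ms


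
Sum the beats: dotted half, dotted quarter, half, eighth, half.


Solution.
Beat values:
  dotted half = 3 beats
  dotted quarter = 1.5 beats
  half = 2 beats
  eighth = 0.5 beats
  half = 2 beats
Sum = 3 + 1.5 + 2 + 0.5 + 2
= 9 beats


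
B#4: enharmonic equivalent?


Reasoning:
Enharmonic notes sound the same pitch but are spelled with different letter names
B# and C name the same pitch class
Octave numbers change at C, so B#4 = C5
= C5
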